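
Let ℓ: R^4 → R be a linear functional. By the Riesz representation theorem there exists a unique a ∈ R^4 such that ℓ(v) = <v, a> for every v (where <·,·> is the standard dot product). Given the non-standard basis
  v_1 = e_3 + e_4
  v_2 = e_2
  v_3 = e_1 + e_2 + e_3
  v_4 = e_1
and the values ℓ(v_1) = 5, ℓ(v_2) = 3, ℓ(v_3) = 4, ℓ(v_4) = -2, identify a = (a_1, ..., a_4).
a = (-2, 3, 3, 2)

Write a = (a_1, ..., a_4) in the standard basis. For each basis vector v_i, ℓ(v_i) = <v_i, a> is a linear equation in the a_j's. Collect the n equations into a matrix system V a = ℓ, where row i of V is v_i (expressed in the standard basis). Since V is invertible (lower-triangular with 1s on the diagonal, up to permutation), solve by back-substitution:
  V =
[[0, 0, 1, 1],
 [0, 1, 0, 0],
 [1, 1, 1, 0],
 [1, 0, 0, 0]]
  V a = (5, 3, 4, -2)
Solving gives a = (-2, 3, 3, 2).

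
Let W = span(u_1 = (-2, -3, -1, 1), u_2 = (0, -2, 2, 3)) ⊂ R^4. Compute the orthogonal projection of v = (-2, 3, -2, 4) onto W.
proj_W(v) = (-3/103, -55/206, 43/206, 36/103)

Set up U = [u_1 | ... | u_2] ∈ R^(4×2). The projector onto W = col(U) is P = U (U^T U)^(-1) U^T.
Compute U^T U =
  [15, 7]
  [7, 17],
and U^T v = (1, 2).
Solve U^T U · c = U^T v for the coefficients: c = (3/206, 23/206). The projection is proj_W(v) = U c.
Check: (v - proj_W(v)) · u_1 = 0  (should be 0).
Check: (v - proj_W(v)) · u_2 = 0  (should be 0).
Result: proj_W(v) = (-3/103, -55/206, 43/206, 36/103).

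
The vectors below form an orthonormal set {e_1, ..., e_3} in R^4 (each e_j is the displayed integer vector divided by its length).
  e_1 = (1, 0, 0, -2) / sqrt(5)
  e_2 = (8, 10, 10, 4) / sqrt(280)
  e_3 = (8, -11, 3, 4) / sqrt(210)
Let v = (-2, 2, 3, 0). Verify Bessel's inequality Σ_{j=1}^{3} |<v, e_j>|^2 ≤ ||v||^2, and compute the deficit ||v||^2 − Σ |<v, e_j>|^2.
Σ |<v, e_j>|^2 = 134/15; ||v||^2 = 17; deficit = 121/15

Write each e_j = u_j / sqrt(<u_j, u_j>) where u_j is the displayed integer vector. Then <v, e_j> = <v, u_j> / sqrt(<u_j, u_j>), so |<v, e_j>|^2 = <v, u_j>^2 / <u_j, u_j>.
Coefficients: <v, e_1> = -2/sqrt(5), <v, e_2> = 34/sqrt(280), <v, e_3> = -29/sqrt(210).
Square and sum: Σ |<v, e_j>|^2 = 134/15.
Compute ||v||^2 = v·v = 17.
Deficit = 17 − 134/15 = 121/15 ≥ 0, confirming Bessel's inequality. (The deficit equals ||v − Σ <v,e_j> e_j||^2, the squared distance from v to span{e_j}.)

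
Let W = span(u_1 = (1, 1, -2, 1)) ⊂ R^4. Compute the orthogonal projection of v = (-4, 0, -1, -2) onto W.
proj_W(v) = (-4/7, -4/7, 8/7, -4/7)

Set up U = [u_1 | ... | u_1] ∈ R^(4×1). The projector onto W = col(U) is P = U (U^T U)^(-1) U^T.
Compute U^T U =
  [7],
and U^T v = (-4).
Solve U^T U · c = U^T v for the coefficients: c = (-4/7). The projection is proj_W(v) = U c.
Check: (v - proj_W(v)) · u_1 = 0  (should be 0).
Result: proj_W(v) = (-4/7, -4/7, 8/7, -4/7).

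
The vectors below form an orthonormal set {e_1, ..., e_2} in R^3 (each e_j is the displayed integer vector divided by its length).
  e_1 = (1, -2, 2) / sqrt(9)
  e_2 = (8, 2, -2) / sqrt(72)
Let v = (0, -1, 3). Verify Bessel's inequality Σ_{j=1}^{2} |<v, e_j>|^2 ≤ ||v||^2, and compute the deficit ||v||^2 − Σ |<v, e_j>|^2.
Σ |<v, e_j>|^2 = 8; ||v||^2 = 10; deficit = 2

Write each e_j = u_j / sqrt(<u_j, u_j>) where u_j is the displayed integer vector. Then <v, e_j> = <v, u_j> / sqrt(<u_j, u_j>), so |<v, e_j>|^2 = <v, u_j>^2 / <u_j, u_j>.
Coefficients: <v, e_1> = 8/sqrt(9), <v, e_2> = -8/sqrt(72).
Square and sum: Σ |<v, e_j>|^2 = 8.
Compute ||v||^2 = v·v = 10.
Deficit = 10 − 8 = 2 ≥ 0, confirming Bessel's inequality. (The deficit equals ||v − Σ <v,e_j> e_j||^2, the squared distance from v to span{e_j}.)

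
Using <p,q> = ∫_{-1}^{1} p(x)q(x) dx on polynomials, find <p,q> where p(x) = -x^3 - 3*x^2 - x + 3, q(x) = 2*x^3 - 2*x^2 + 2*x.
<p,q> = -536/105

Expand the product: p(x)·q(x) = -2*x^6 - 4*x^5 + 2*x^4 + 2*x^3 - 8*x^2 + 6*x.
∫_{-1}^{1} of each monomial x^k gives [2/(k+1) if k even, 0 if k odd]. Integrating term-by-term (or equivalently evaluating the antiderivative F(x) = -2*x^7/7 - 2*x^6/3 + 2*x^5/5 + x^4/2 - 8*x^3/3 + 3*x^2 at the endpoints):
  F(1) − F(−1) = 59/210 − (377/70) = -536/105.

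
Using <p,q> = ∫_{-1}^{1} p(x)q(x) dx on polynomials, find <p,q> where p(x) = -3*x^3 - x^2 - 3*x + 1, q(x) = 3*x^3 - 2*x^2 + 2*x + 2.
<p,q> = -1096/105

Expand the product: p(x)·q(x) = -9*x^6 + 3*x^5 - 13*x^4 + x^3 - 10*x^2 - 4*x + 2.
∫_{-1}^{1} of each monomial x^k gives [2/(k+1) if k even, 0 if k odd]. Integrating term-by-term (or equivalently evaluating the antiderivative F(x) = -9*x^7/7 + x^6/2 - 13*x^5/5 + x^4/4 - 10*x^3/3 - 2*x^2 + 2*x at the endpoints):
  F(1) − F(−1) = -2717/420 − (1667/420) = -1096/105.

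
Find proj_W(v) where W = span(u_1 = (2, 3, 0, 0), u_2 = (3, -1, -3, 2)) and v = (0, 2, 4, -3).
proj_W(v) = (-219/145, 436/145, 417/145, -278/145)

Set up U = [u_1 | ... | u_2] ∈ R^(4×2). The projector onto W = col(U) is P = U (U^T U)^(-1) U^T.
Compute U^T U =
  [13, 3]
  [3, 23],
and U^T v = (6, -20).
Solve U^T U · c = U^T v for the coefficients: c = (99/145, -139/145). The projection is proj_W(v) = U c.
Check: (v - proj_W(v)) · u_1 = 0  (should be 0).
Check: (v - proj_W(v)) · u_2 = 0  (should be 0).
Result: proj_W(v) = (-219/145, 436/145, 417/145, -278/145).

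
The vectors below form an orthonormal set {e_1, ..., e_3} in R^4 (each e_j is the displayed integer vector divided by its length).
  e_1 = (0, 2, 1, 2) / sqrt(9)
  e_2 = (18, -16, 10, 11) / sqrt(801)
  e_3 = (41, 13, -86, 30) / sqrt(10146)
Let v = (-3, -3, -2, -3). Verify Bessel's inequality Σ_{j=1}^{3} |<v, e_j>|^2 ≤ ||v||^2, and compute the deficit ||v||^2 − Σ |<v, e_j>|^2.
Σ |<v, e_j>|^2 = 1525/57; ||v||^2 = 31; deficit = 242/57

Write each e_j = u_j / sqrt(<u_j, u_j>) where u_j is the displayed integer vector. Then <v, e_j> = <v, u_j> / sqrt(<u_j, u_j>), so |<v, e_j>|^2 = <v, u_j>^2 / <u_j, u_j>.
Coefficients: <v, e_1> = -14/sqrt(9), <v, e_2> = -59/sqrt(801), <v, e_3> = -80/sqrt(10146).
Square and sum: Σ |<v, e_j>|^2 = 1525/57.
Compute ||v||^2 = v·v = 31.
Deficit = 31 − 1525/57 = 242/57 ≥ 0, confirming Bessel's inequality. (The deficit equals ||v − Σ <v,e_j> e_j||^2, the squared distance from v to span{e_j}.)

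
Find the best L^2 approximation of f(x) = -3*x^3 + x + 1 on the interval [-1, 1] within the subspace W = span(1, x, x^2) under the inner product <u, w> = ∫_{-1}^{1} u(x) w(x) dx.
g(x) = 1 - 4*x/5

The best approximation g ∈ W is the orthogonal projection of f onto W. Writing g = a_0 + a_1 x + a_2 x^2, the coefficients solve the normal equations G · a = b where
  G_{ij} = <φ_i, φ_j> and b_i = <f, φ_i>, with φ_0 = 1, φ_1 = x, φ_2 = x^2.
G =
  [2, 0, 2/3]
  [0, 2/3, 0]
  [2/3, 0, 2/5],
b = (2, -8/15, 2/3).
Solving gives a_0 = 1, a_1 = -4/5, a_2 = 0, so
  g(x) = 1 - 4*x/5.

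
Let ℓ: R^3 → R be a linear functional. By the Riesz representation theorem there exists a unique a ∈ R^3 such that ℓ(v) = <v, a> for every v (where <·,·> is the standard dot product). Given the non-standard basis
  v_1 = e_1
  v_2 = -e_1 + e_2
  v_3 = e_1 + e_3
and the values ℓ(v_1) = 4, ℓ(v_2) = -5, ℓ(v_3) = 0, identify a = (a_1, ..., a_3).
a = (4, -1, -4)

Write a = (a_1, ..., a_3) in the standard basis. For each basis vector v_i, ℓ(v_i) = <v_i, a> is a linear equation in the a_j's. Collect the n equations into a matrix system V a = ℓ, where row i of V is v_i (expressed in the standard basis). Since V is invertible (lower-triangular with 1s on the diagonal, up to permutation), solve by back-substitution:
  V =
[[1, 0, 0],
 [-1, 1, 0],
 [1, 0, 1]]
  V a = (4, -5, 0)
Solving gives a = (4, -1, -4).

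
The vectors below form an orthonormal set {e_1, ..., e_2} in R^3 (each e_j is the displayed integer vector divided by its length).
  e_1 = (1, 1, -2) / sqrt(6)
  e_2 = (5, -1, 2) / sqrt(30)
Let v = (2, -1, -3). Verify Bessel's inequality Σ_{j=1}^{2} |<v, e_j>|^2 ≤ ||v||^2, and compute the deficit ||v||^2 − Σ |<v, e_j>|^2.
Σ |<v, e_j>|^2 = 9; ||v||^2 = 14; deficit = 5

Write each e_j = u_j / sqrt(<u_j, u_j>) where u_j is the displayed integer vector. Then <v, e_j> = <v, u_j> / sqrt(<u_j, u_j>), so |<v, e_j>|^2 = <v, u_j>^2 / <u_j, u_j>.
Coefficients: <v, e_1> = 7/sqrt(6), <v, e_2> = 5/sqrt(30).
Square and sum: Σ |<v, e_j>|^2 = 9.
Compute ||v||^2 = v·v = 14.
Deficit = 14 − 9 = 5 ≥ 0, confirming Bessel's inequality. (The deficit equals ||v − Σ <v,e_j> e_j||^2, the squared distance from v to span{e_j}.)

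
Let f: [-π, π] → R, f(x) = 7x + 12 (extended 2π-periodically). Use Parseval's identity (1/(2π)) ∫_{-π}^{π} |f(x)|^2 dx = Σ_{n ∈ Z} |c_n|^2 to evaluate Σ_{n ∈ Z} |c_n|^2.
Σ |c_n|^2 = 49π^2/3 + 144

Expand and integrate term by term over [-π, π]:
  ∫ (7x)^2 dx = 49·(2π^3/3); ∫ 2·7·(12)·x dx = 0 (odd integrand); ∫ 12^2 dx = 144·2π.
So (1/(2π)) ∫_{-π}^{π} (7x + 12)^2 dx = 49π^2/3 + 144 = 49π^2/3 + 144.
Parseval ⇒ Σ |c_n|^2 = 49π^2/3 + 144.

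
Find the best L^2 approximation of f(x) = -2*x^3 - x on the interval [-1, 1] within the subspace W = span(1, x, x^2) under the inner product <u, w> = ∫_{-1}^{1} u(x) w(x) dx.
g(x) = -11*x/5

The best approximation g ∈ W is the orthogonal projection of f onto W. Writing g = a_0 + a_1 x + a_2 x^2, the coefficients solve the normal equations G · a = b where
  G_{ij} = <φ_i, φ_j> and b_i = <f, φ_i>, with φ_0 = 1, φ_1 = x, φ_2 = x^2.
G =
  [2, 0, 2/3]
  [0, 2/3, 0]
  [2/3, 0, 2/5],
b = (0, -22/15, 0).
Solving gives a_0 = 0, a_1 = -11/5, a_2 = 0, so
  g(x) = -11*x/5.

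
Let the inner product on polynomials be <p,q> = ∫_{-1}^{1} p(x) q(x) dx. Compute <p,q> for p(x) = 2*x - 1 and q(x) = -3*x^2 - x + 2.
<p,q> = -10/3

Expand the product: p(x)·q(x) = -6*x^3 + x^2 + 5*x - 2.
∫_{-1}^{1} of each monomial x^k gives [2/(k+1) if k even, 0 if k odd]. Integrating term-by-term (or equivalently evaluating the antiderivative F(x) = -3*x^4/2 + x^3/3 + 5*x^2/2 - 2*x at the endpoints):
  F(1) − F(−1) = -2/3 − (8/3) = -10/3.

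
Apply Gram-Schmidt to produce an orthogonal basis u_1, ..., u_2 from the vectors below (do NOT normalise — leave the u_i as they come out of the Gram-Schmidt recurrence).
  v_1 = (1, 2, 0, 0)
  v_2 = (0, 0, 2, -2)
Orthogonal basis:
  u_1 = (1, 2, 0, 0)
  u_2 = (0, 0, 2, -2)

Apply the Gram-Schmidt recurrence
  u_1 = v_1
  u_i = v_i − Σ_{j<i} ((v_i · u_j) / (u_j · u_j)) · u_j.

Step by step this gives:
  u_1 = (1, 2, 0, 0)
  u_2 = (0, 0, 2, -2)

Orthogonality check:
  u_2 · u_1 = 0 (should be 0)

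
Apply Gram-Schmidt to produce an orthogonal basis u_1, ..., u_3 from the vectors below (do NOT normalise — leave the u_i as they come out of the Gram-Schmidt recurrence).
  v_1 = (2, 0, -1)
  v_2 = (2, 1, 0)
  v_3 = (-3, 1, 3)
Orthogonal basis:
  u_1 = (2, 0, -1)
  u_2 = (2/5, 1, 4/5)
  u_3 = (1/9, -2/9, 2/9)

Apply the Gram-Schmidt recurrence
  u_1 = v_1
  u_i = v_i − Σ_{j<i} ((v_i · u_j) / (u_j · u_j)) · u_j.

Step by step this gives:
  u_1 = (2, 0, -1)
  u_2 = (2/5, 1, 4/5)
  u_3 = (1/9, -2/9, 2/9)

Orthogonality check:
  u_2 · u_1 = 0 (should be 0)
  u_3 · u_1 = 0 (should be 0)
  u_3 · u_2 = 0 (should be 0)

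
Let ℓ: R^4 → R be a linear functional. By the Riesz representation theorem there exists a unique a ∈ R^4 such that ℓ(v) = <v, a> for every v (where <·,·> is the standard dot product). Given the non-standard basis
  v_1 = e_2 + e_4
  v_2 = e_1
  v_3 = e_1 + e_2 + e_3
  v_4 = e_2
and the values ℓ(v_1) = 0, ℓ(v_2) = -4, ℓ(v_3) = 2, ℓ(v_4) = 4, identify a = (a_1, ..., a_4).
a = (-4, 4, 2, -4)

Write a = (a_1, ..., a_4) in the standard basis. For each basis vector v_i, ℓ(v_i) = <v_i, a> is a linear equation in the a_j's. Collect the n equations into a matrix system V a = ℓ, where row i of V is v_i (expressed in the standard basis). Since V is invertible (lower-triangular with 1s on the diagonal, up to permutation), solve by back-substitution:
  V =
[[0, 1, 0, 1],
 [1, 0, 0, 0],
 [1, 1, 1, 0],
 [0, 1, 0, 0]]
  V a = (0, -4, 2, 4)
Solving gives a = (-4, 4, 2, -4).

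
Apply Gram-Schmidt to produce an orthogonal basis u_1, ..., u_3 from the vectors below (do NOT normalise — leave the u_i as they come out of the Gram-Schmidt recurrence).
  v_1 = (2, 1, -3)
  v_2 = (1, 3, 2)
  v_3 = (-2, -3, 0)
Orthogonal basis:
  u_1 = (2, 1, -3)
  u_2 = (8/7, 43/14, 25/14)
  u_3 = (-11/195, 7/195, -1/39)

Apply the Gram-Schmidt recurrence
  u_1 = v_1
  u_i = v_i − Σ_{j<i} ((v_i · u_j) / (u_j · u_j)) · u_j.

Step by step this gives:
  u_1 = (2, 1, -3)
  u_2 = (8/7, 43/14, 25/14)
  u_3 = (-11/195, 7/195, -1/39)

Orthogonality check:
  u_2 · u_1 = 0 (should be 0)
  u_3 · u_1 = 0 (should be 0)
  u_3 · u_2 = 0 (should be 0)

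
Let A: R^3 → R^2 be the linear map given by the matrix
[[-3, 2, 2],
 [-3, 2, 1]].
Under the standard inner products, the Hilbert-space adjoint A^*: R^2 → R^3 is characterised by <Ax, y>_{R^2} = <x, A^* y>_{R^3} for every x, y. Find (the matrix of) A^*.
A^* = A^T =
[[-3, -3],
 [2, 2],
 [2, 1]]

For real matrices with standard dot products, the defining identity <Ax, y> = <x, A^* y> gives (Ax)^T y = x^T (A^*) y, i.e. x^T A^T y = x^T (A^*) y. Since this holds for all x, y, we must have A^* = A^T. Therefore
A^* =
[[-3, -3],
 [2, 2],
 [2, 1]].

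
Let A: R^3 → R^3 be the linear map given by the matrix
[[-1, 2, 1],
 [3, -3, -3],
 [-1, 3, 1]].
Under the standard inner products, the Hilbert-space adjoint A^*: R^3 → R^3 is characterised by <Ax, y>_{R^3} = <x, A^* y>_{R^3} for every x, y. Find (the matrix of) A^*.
A^* = A^T =
[[-1, 3, -1],
 [2, -3, 3],
 [1, -3, 1]]

For real matrices with standard dot products, the defining identity <Ax, y> = <x, A^* y> gives (Ax)^T y = x^T (A^*) y, i.e. x^T A^T y = x^T (A^*) y. Since this holds for all x, y, we must have A^* = A^T. Therefore
A^* =
[[-1, 3, -1],
 [2, -3, 3],
 [1, -3, 1]].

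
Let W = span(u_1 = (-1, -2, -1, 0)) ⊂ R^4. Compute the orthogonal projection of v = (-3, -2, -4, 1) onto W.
proj_W(v) = (-11/6, -11/3, -11/6, 0)

Set up U = [u_1 | ... | u_1] ∈ R^(4×1). The projector onto W = col(U) is P = U (U^T U)^(-1) U^T.
Compute U^T U =
  [6],
and U^T v = (11).
Solve U^T U · c = U^T v for the coefficients: c = (11/6). The projection is proj_W(v) = U c.
Check: (v - proj_W(v)) · u_1 = 0  (should be 0).
Result: proj_W(v) = (-11/6, -11/3, -11/6, 0).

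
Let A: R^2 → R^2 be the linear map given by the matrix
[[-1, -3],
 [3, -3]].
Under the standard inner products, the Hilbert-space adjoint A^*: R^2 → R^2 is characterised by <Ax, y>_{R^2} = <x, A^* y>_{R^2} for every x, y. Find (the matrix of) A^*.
A^* = A^T =
[[-1, 3],
 [-3, -3]]

For real matrices with standard dot products, the defining identity <Ax, y> = <x, A^* y> gives (Ax)^T y = x^T (A^*) y, i.e. x^T A^T y = x^T (A^*) y. Since this holds for all x, y, we must have A^* = A^T. Therefore
A^* =
[[-1, 3],
 [-3, -3]].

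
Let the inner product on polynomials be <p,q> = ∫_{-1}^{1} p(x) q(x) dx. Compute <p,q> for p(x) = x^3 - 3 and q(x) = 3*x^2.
<p,q> = -6

Expand the product: p(x)·q(x) = 3*x^5 - 9*x^2.
∫_{-1}^{1} of each monomial x^k gives [2/(k+1) if k even, 0 if k odd]. Integrating term-by-term (or equivalently evaluating the antiderivative F(x) = x^6/2 - 3*x^3 at the endpoints):
  F(1) − F(−1) = -5/2 − (7/2) = -6.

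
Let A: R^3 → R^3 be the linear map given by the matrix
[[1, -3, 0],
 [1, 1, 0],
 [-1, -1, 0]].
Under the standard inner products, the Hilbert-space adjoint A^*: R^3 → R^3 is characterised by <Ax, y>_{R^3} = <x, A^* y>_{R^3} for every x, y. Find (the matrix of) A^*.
A^* = A^T =
[[1, 1, -1],
 [-3, 1, -1],
 [0, 0, 0]]

For real matrices with standard dot products, the defining identity <Ax, y> = <x, A^* y> gives (Ax)^T y = x^T (A^*) y, i.e. x^T A^T y = x^T (A^*) y. Since this holds for all x, y, we must have A^* = A^T. Therefore
A^* =
[[1, 1, -1],
 [-3, 1, -1],
 [0, 0, 0]].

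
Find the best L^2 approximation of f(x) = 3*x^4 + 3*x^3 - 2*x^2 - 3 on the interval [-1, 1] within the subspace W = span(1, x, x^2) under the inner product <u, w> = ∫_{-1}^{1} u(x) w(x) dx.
g(x) = 4*x^2/7 + 9*x/5 - 114/35

The best approximation g ∈ W is the orthogonal projection of f onto W. Writing g = a_0 + a_1 x + a_2 x^2, the coefficients solve the normal equations G · a = b where
  G_{ij} = <φ_i, φ_j> and b_i = <f, φ_i>, with φ_0 = 1, φ_1 = x, φ_2 = x^2.
G =
  [2, 0, 2/3]
  [0, 2/3, 0]
  [2/3, 0, 2/5],
b = (-92/15, 6/5, -68/35).
Solving gives a_0 = -114/35, a_1 = 9/5, a_2 = 4/7, so
  g(x) = 4*x^2/7 + 9*x/5 - 114/35.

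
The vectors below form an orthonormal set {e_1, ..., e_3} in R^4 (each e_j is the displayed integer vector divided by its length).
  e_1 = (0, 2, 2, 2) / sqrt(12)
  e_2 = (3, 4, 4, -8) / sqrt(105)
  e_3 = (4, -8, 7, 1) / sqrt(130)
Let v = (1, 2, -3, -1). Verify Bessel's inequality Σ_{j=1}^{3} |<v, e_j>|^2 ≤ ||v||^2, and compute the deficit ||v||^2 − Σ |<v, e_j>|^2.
Σ |<v, e_j>|^2 = 139/13; ||v||^2 = 15; deficit = 56/13

Write each e_j = u_j / sqrt(<u_j, u_j>) where u_j is the displayed integer vector. Then <v, e_j> = <v, u_j> / sqrt(<u_j, u_j>), so |<v, e_j>|^2 = <v, u_j>^2 / <u_j, u_j>.
Coefficients: <v, e_1> = -4/sqrt(12), <v, e_2> = 7/sqrt(105), <v, e_3> = -34/sqrt(130).
Square and sum: Σ |<v, e_j>|^2 = 139/13.
Compute ||v||^2 = v·v = 15.
Deficit = 15 − 139/13 = 56/13 ≥ 0, confirming Bessel's inequality. (The deficit equals ||v − Σ <v,e_j> e_j||^2, the squared distance from v to span{e_j}.)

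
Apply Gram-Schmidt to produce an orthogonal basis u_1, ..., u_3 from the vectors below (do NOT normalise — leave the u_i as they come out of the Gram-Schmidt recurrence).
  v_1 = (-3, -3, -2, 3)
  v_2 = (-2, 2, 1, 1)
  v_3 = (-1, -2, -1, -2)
Orthogonal basis:
  u_1 = (-3, -3, -2, 3)
  u_2 = (-59/31, 65/31, 33/31, 28/31)
  u_3 = (-464/309, -133/309, -13/103, -623/309)

Apply the Gram-Schmidt recurrence
  u_1 = v_1
  u_i = v_i − Σ_{j<i} ((v_i · u_j) / (u_j · u_j)) · u_j.

Step by step this gives:
  u_1 = (-3, -3, -2, 3)
  u_2 = (-59/31, 65/31, 33/31, 28/31)
  u_3 = (-464/309, -133/309, -13/103, -623/309)

Orthogonality check:
  u_2 · u_1 = 0 (should be 0)
  u_3 · u_1 = 0 (should be 0)
  u_3 · u_2 = 0 (should be 0)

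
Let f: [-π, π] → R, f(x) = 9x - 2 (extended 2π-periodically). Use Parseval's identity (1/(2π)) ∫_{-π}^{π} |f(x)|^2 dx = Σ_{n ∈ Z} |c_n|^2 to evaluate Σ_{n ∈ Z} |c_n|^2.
Σ |c_n|^2 = 27π^2 + 4

Expand and integrate term by term over [-π, π]:
  ∫ (9x)^2 dx = 81·(2π^3/3); ∫ 2·9·(-2)·x dx = 0 (odd integrand); ∫ (-2)^2 dx = 4·2π.
So (1/(2π)) ∫_{-π}^{π} (9x - 2)^2 dx = 81π^2/3 + 4 = 27π^2 + 4.
Parseval ⇒ Σ |c_n|^2 = 27π^2 + 4.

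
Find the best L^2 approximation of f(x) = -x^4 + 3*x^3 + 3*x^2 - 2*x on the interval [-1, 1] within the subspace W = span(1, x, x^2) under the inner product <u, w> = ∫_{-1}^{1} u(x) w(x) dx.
g(x) = 15*x^2/7 - x/5 + 3/35

The best approximation g ∈ W is the orthogonal projection of f onto W. Writing g = a_0 + a_1 x + a_2 x^2, the coefficients solve the normal equations G · a = b where
  G_{ij} = <φ_i, φ_j> and b_i = <f, φ_i>, with φ_0 = 1, φ_1 = x, φ_2 = x^2.
G =
  [2, 0, 2/3]
  [0, 2/3, 0]
  [2/3, 0, 2/5],
b = (8/5, -2/15, 32/35).
Solving gives a_0 = 3/35, a_1 = -1/5, a_2 = 15/7, so
  g(x) = 15*x^2/7 - x/5 + 3/35.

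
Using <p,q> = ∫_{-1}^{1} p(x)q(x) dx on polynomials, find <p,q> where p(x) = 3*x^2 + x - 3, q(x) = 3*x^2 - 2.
<p,q> = 28/5

Expand the product: p(x)·q(x) = 9*x^4 + 3*x^3 - 15*x^2 - 2*x + 6.
∫_{-1}^{1} of each monomial x^k gives [2/(k+1) if k even, 0 if k odd]. Integrating term-by-term (or equivalently evaluating the antiderivative F(x) = 9*x^5/5 + 3*x^4/4 - 5*x^3 - x^2 + 6*x at the endpoints):
  F(1) − F(−1) = 51/20 − (-61/20) = 28/5.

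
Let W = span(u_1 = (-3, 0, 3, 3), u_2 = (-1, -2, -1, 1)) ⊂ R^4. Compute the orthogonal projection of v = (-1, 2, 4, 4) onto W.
proj_W(v) = (-12/5, 9/5, 21/5, 12/5)

Set up U = [u_1 | ... | u_2] ∈ R^(4×2). The projector onto W = col(U) is P = U (U^T U)^(-1) U^T.
Compute U^T U =
  [27, 3]
  [3, 7],
and U^T v = (27, -3).
Solve U^T U · c = U^T v for the coefficients: c = (11/10, -9/10). The projection is proj_W(v) = U c.
Check: (v - proj_W(v)) · u_1 = 0  (should be 0).
Check: (v - proj_W(v)) · u_2 = 0  (should be 0).
Result: proj_W(v) = (-12/5, 9/5, 21/5, 12/5).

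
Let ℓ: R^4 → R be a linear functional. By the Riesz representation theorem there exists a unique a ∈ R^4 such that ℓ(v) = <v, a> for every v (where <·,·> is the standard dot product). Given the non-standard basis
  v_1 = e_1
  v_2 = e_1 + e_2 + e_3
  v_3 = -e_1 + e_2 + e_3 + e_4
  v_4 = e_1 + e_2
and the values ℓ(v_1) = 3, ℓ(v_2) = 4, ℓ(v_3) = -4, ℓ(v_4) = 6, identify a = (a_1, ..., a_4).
a = (3, 3, -2, -2)

Write a = (a_1, ..., a_4) in the standard basis. For each basis vector v_i, ℓ(v_i) = <v_i, a> is a linear equation in the a_j's. Collect the n equations into a matrix system V a = ℓ, where row i of V is v_i (expressed in the standard basis). Since V is invertible (lower-triangular with 1s on the diagonal, up to permutation), solve by back-substitution:
  V =
[[1, 0, 0, 0],
 [1, 1, 1, 0],
 [-1, 1, 1, 1],
 [1, 1, 0, 0]]
  V a = (3, 4, -4, 6)
Solving gives a = (3, 3, -2, -2).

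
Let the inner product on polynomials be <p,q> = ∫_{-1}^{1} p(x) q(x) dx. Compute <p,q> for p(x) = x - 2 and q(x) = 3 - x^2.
<p,q> = -32/3

Expand the product: p(x)·q(x) = -x^3 + 2*x^2 + 3*x - 6.
∫_{-1}^{1} of each monomial x^k gives [2/(k+1) if k even, 0 if k odd]. Integrating term-by-term (or equivalently evaluating the antiderivative F(x) = -x^4/4 + 2*x^3/3 + 3*x^2/2 - 6*x at the endpoints):
  F(1) − F(−1) = -49/12 − (79/12) = -32/3.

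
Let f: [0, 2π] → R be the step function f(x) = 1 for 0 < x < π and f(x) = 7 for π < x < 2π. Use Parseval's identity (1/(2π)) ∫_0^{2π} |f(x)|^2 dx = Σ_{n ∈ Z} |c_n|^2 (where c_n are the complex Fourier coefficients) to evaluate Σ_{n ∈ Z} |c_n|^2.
Σ |c_n|^2 = 25

Parseval equates the L^2 energy of f (normalised by 1/(2π)) with the ℓ^2 sum of its Fourier coefficients: (1/(2π)) ∫_0^{2π} |f|^2 = Σ |c_n|^2.
Compute the left side: (1/(2π)) [∫_0^π 1^2 dx + ∫_π^{2π} 7^2 dx] = (1/(2π)) · (1π + 49π) = (1 + 49)/2 = 25.
So Σ_{n ∈ Z} |c_n|^2 = 25.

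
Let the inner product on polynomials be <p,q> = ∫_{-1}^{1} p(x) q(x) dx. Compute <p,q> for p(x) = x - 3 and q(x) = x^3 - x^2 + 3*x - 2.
<p,q> = 82/5

Expand the product: p(x)·q(x) = x^4 - 4*x^3 + 6*x^2 - 11*x + 6.
∫_{-1}^{1} of each monomial x^k gives [2/(k+1) if k even, 0 if k odd]. Integrating term-by-term (or equivalently evaluating the antiderivative F(x) = x^5/5 - x^4 + 2*x^3 - 11*x^2/2 + 6*x at the endpoints):
  F(1) − F(−1) = 17/10 − (-147/10) = 82/5.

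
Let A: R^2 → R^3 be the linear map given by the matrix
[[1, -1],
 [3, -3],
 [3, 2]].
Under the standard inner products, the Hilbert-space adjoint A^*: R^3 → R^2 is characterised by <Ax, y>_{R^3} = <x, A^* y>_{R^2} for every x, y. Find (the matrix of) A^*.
A^* = A^T =
[[1, 3, 3],
 [-1, -3, 2]]

For real matrices with standard dot products, the defining identity <Ax, y> = <x, A^* y> gives (Ax)^T y = x^T (A^*) y, i.e. x^T A^T y = x^T (A^*) y. Since this holds for all x, y, we must have A^* = A^T. Therefore
A^* =
[[1, 3, 3],
 [-1, -3, 2]].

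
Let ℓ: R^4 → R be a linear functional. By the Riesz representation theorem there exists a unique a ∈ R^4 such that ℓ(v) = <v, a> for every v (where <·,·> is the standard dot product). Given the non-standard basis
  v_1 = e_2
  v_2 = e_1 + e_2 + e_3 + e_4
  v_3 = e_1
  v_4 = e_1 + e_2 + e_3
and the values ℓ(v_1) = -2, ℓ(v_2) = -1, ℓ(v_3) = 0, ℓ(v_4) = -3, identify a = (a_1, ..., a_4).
a = (0, -2, -1, 2)

Write a = (a_1, ..., a_4) in the standard basis. For each basis vector v_i, ℓ(v_i) = <v_i, a> is a linear equation in the a_j's. Collect the n equations into a matrix system V a = ℓ, where row i of V is v_i (expressed in the standard basis). Since V is invertible (lower-triangular with 1s on the diagonal, up to permutation), solve by back-substitution:
  V =
[[0, 1, 0, 0],
 [1, 1, 1, 1],
 [1, 0, 0, 0],
 [1, 1, 1, 0]]
  V a = (-2, -1, 0, -3)
Solving gives a = (0, -2, -1, 2).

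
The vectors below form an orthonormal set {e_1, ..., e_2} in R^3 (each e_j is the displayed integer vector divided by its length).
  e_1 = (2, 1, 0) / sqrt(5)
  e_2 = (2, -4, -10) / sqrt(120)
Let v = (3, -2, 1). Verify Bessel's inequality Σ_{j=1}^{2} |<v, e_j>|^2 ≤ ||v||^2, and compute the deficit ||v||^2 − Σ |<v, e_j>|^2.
Σ |<v, e_j>|^2 = 10/3; ||v||^2 = 14; deficit = 32/3

Write each e_j = u_j / sqrt(<u_j, u_j>) where u_j is the displayed integer vector. Then <v, e_j> = <v, u_j> / sqrt(<u_j, u_j>), so |<v, e_j>|^2 = <v, u_j>^2 / <u_j, u_j>.
Coefficients: <v, e_1> = 4/sqrt(5), <v, e_2> = 4/sqrt(120).
Square and sum: Σ |<v, e_j>|^2 = 10/3.
Compute ||v||^2 = v·v = 14.
Deficit = 14 − 10/3 = 32/3 ≥ 0, confirming Bessel's inequality. (The deficit equals ||v − Σ <v,e_j> e_j||^2, the squared distance from v to span{e_j}.)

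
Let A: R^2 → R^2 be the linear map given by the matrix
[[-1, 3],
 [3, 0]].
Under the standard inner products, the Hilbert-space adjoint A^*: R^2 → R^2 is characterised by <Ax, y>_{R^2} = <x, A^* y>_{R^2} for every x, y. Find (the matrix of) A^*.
A^* = A^T =
[[-1, 3],
 [3, 0]]

For real matrices with standard dot products, the defining identity <Ax, y> = <x, A^* y> gives (Ax)^T y = x^T (A^*) y, i.e. x^T A^T y = x^T (A^*) y. Since this holds for all x, y, we must have A^* = A^T. Therefore
A^* =
[[-1, 3],
 [3, 0]].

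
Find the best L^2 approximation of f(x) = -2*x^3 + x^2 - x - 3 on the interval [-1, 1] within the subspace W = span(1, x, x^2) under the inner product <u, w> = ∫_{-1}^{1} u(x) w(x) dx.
g(x) = x^2 - 11*x/5 - 3

The best approximation g ∈ W is the orthogonal projection of f onto W. Writing g = a_0 + a_1 x + a_2 x^2, the coefficients solve the normal equations G · a = b where
  G_{ij} = <φ_i, φ_j> and b_i = <f, φ_i>, with φ_0 = 1, φ_1 = x, φ_2 = x^2.
G =
  [2, 0, 2/3]
  [0, 2/3, 0]
  [2/3, 0, 2/5],
b = (-16/3, -22/15, -8/5).
Solving gives a_0 = -3, a_1 = -11/5, a_2 = 1, so
  g(x) = x^2 - 11*x/5 - 3.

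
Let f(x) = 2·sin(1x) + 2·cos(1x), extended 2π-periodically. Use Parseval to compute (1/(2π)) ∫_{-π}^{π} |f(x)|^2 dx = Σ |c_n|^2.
Σ |c_n|^2 = 4

Expand |f|^2 and use orthogonality of {sin(nx), cos(mx)} on [-π, π]:
  ∫_{-π}^{π} sin(nx)^2 dx = π, ∫ cos(mx)^2 dx = π, and cross terms integrate to 0.
So ∫_{-π}^{π} f(x)^2 dx = 2^2 · π + 2^2 · π = (4 + 4)π.
Divide by 2π: (4 + 4)/2 = 4.
By Parseval, this equals Σ |c_n|^2.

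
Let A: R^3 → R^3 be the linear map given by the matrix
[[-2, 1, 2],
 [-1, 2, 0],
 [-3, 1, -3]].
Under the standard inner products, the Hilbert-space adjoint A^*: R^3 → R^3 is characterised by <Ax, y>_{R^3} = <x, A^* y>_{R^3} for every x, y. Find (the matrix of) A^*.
A^* = A^T =
[[-2, -1, -3],
 [1, 2, 1],
 [2, 0, -3]]

For real matrices with standard dot products, the defining identity <Ax, y> = <x, A^* y> gives (Ax)^T y = x^T (A^*) y, i.e. x^T A^T y = x^T (A^*) y. Since this holds for all x, y, we must have A^* = A^T. Therefore
A^* =
[[-2, -1, -3],
 [1, 2, 1],
 [2, 0, -3]].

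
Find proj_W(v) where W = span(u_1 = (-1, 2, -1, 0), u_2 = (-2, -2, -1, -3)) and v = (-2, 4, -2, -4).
proj_W(v) = (-370/107, 308/107, -298/107, -216/107)

Set up U = [u_1 | ... | u_2] ∈ R^(4×2). The projector onto W = col(U) is P = U (U^T U)^(-1) U^T.
Compute U^T U =
  [6, -1]
  [-1, 18],
and U^T v = (12, 10).
Solve U^T U · c = U^T v for the coefficients: c = (226/107, 72/107). The projection is proj_W(v) = U c.
Check: (v - proj_W(v)) · u_1 = 0  (should be 0).
Check: (v - proj_W(v)) · u_2 = 0  (should be 0).
Result: proj_W(v) = (-370/107, 308/107, -298/107, -216/107).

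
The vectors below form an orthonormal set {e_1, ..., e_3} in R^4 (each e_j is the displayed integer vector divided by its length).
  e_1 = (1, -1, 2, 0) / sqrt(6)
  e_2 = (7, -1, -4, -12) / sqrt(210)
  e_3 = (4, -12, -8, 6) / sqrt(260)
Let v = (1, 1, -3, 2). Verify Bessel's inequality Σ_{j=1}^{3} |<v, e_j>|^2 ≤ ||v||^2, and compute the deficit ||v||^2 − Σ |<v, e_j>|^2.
Σ |<v, e_j>|^2 = 836/91; ||v||^2 = 15; deficit = 529/91

Write each e_j = u_j / sqrt(<u_j, u_j>) where u_j is the displayed integer vector. Then <v, e_j> = <v, u_j> / sqrt(<u_j, u_j>), so |<v, e_j>|^2 = <v, u_j>^2 / <u_j, u_j>.
Coefficients: <v, e_1> = -6/sqrt(6), <v, e_2> = -6/sqrt(210), <v, e_3> = 28/sqrt(260).
Square and sum: Σ |<v, e_j>|^2 = 836/91.
Compute ||v||^2 = v·v = 15.
Deficit = 15 − 836/91 = 529/91 ≥ 0, confirming Bessel's inequality. (The deficit equals ||v − Σ <v,e_j> e_j||^2, the squared distance from v to span{e_j}.)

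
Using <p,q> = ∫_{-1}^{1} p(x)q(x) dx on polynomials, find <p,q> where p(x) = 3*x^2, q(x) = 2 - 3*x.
<p,q> = 4

Expand the product: p(x)·q(x) = -9*x^3 + 6*x^2.
∫_{-1}^{1} of each monomial x^k gives [2/(k+1) if k even, 0 if k odd]. Integrating term-by-term (or equivalently evaluating the antiderivative F(x) = -9*x^4/4 + 2*x^3 at the endpoints):
  F(1) − F(−1) = -1/4 − (-17/4) = 4.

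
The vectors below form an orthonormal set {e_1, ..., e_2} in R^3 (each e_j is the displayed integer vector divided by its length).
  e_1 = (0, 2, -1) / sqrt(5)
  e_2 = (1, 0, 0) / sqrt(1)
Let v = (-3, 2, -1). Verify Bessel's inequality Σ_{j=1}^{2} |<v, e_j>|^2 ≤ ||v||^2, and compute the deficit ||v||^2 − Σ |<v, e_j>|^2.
Σ |<v, e_j>|^2 = 14; ||v||^2 = 14; deficit = 0

Write each e_j = u_j / sqrt(<u_j, u_j>) where u_j is the displayed integer vector. Then <v, e_j> = <v, u_j> / sqrt(<u_j, u_j>), so |<v, e_j>|^2 = <v, u_j>^2 / <u_j, u_j>.
Coefficients: <v, e_1> = 5/sqrt(5), <v, e_2> = -3/sqrt(1).
Square and sum: Σ |<v, e_j>|^2 = 14.
Compute ||v||^2 = v·v = 14.
Deficit = 14 − 14 = 0 ≥ 0, confirming Bessel's inequality. (The deficit equals ||v − Σ <v,e_j> e_j||^2, the squared distance from v to span{e_j}.)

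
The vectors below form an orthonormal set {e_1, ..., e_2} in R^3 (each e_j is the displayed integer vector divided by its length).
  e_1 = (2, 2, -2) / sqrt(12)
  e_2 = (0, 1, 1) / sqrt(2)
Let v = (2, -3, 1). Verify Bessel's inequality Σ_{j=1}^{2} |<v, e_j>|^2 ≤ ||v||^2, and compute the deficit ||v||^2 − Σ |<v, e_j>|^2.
Σ |<v, e_j>|^2 = 10/3; ||v||^2 = 14; deficit = 32/3

Write each e_j = u_j / sqrt(<u_j, u_j>) where u_j is the displayed integer vector. Then <v, e_j> = <v, u_j> / sqrt(<u_j, u_j>), so |<v, e_j>|^2 = <v, u_j>^2 / <u_j, u_j>.
Coefficients: <v, e_1> = -4/sqrt(12), <v, e_2> = -2/sqrt(2).
Square and sum: Σ |<v, e_j>|^2 = 10/3.
Compute ||v||^2 = v·v = 14.
Deficit = 14 − 10/3 = 32/3 ≥ 0, confirming Bessel's inequality. (The deficit equals ||v − Σ <v,e_j> e_j||^2, the squared distance from v to span{e_j}.)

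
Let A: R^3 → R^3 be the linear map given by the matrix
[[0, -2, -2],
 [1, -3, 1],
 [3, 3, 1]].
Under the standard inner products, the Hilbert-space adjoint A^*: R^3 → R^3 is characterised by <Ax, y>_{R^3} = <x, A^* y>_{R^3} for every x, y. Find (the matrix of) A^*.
A^* = A^T =
[[0, 1, 3],
 [-2, -3, 3],
 [-2, 1, 1]]

For real matrices with standard dot products, the defining identity <Ax, y> = <x, A^* y> gives (Ax)^T y = x^T (A^*) y, i.e. x^T A^T y = x^T (A^*) y. Since this holds for all x, y, we must have A^* = A^T. Therefore
A^* =
[[0, 1, 3],
 [-2, -3, 3],
 [-2, 1, 1]].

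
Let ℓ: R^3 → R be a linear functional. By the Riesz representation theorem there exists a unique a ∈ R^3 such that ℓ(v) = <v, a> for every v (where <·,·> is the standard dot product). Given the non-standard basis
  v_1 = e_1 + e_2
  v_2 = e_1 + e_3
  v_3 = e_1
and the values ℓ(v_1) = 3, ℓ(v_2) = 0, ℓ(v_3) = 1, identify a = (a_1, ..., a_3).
a = (1, 2, -1)

Write a = (a_1, ..., a_3) in the standard basis. For each basis vector v_i, ℓ(v_i) = <v_i, a> is a linear equation in the a_j's. Collect the n equations into a matrix system V a = ℓ, where row i of V is v_i (expressed in the standard basis). Since V is invertible (lower-triangular with 1s on the diagonal, up to permutation), solve by back-substitution:
  V =
[[1, 1, 0],
 [1, 0, 1],
 [1, 0, 0]]
  V a = (3, 0, 1)
Solving gives a = (1, 2, -1).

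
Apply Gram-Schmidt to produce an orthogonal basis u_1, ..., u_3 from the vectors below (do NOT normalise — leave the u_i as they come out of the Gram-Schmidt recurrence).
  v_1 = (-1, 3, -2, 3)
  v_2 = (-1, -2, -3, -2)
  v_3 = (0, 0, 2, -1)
Orthogonal basis:
  u_1 = (-1, 3, -2, 3)
  u_2 = (-28/23, -31/23, -79/23, -31/23)
  u_3 = (-273/389, 184/389, 105/389, -205/389)

Apply the Gram-Schmidt recurrence
  u_1 = v_1
  u_i = v_i − Σ_{j<i} ((v_i · u_j) / (u_j · u_j)) · u_j.

Step by step this gives:
  u_1 = (-1, 3, -2, 3)
  u_2 = (-28/23, -31/23, -79/23, -31/23)
  u_3 = (-273/389, 184/389, 105/389, -205/389)

Orthogonality check:
  u_2 · u_1 = 0 (should be 0)
  u_3 · u_1 = 0 (should be 0)
  u_3 · u_2 = 0 (should be 0)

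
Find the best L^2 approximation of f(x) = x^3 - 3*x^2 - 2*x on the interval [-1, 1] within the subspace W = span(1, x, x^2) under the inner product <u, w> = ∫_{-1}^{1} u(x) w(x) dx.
g(x) = -3*x^2 - 7*x/5

The best approximation g ∈ W is the orthogonal projection of f onto W. Writing g = a_0 + a_1 x + a_2 x^2, the coefficients solve the normal equations G · a = b where
  G_{ij} = <φ_i, φ_j> and b_i = <f, φ_i>, with φ_0 = 1, φ_1 = x, φ_2 = x^2.
G =
  [2, 0, 2/3]
  [0, 2/3, 0]
  [2/3, 0, 2/5],
b = (-2, -14/15, -6/5).
Solving gives a_0 = 0, a_1 = -7/5, a_2 = -3, so
  g(x) = -3*x^2 - 7*x/5.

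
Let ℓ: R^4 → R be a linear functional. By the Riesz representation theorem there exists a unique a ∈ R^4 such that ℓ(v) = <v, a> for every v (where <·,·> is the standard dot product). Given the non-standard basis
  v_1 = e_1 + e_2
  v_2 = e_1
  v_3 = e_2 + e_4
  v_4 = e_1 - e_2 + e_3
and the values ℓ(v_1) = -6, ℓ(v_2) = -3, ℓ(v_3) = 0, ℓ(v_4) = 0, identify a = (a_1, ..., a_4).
a = (-3, -3, 0, 3)

Write a = (a_1, ..., a_4) in the standard basis. For each basis vector v_i, ℓ(v_i) = <v_i, a> is a linear equation in the a_j's. Collect the n equations into a matrix system V a = ℓ, where row i of V is v_i (expressed in the standard basis). Since V is invertible (lower-triangular with 1s on the diagonal, up to permutation), solve by back-substitution:
  V =
[[1, 1, 0, 0],
 [1, 0, 0, 0],
 [0, 1, 0, 1],
 [1, -1, 1, 0]]
  V a = (-6, -3, 0, 0)
Solving gives a = (-3, -3, 0, 3).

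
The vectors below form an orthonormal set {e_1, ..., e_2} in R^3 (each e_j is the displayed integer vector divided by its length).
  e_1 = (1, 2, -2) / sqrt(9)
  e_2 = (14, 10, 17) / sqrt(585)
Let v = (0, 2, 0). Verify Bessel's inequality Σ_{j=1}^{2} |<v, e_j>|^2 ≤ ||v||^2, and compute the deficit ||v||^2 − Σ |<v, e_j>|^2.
Σ |<v, e_j>|^2 = 32/13; ||v||^2 = 4; deficit = 20/13

Write each e_j = u_j / sqrt(<u_j, u_j>) where u_j is the displayed integer vector. Then <v, e_j> = <v, u_j> / sqrt(<u_j, u_j>), so |<v, e_j>|^2 = <v, u_j>^2 / <u_j, u_j>.
Coefficients: <v, e_1> = 4/sqrt(9), <v, e_2> = 20/sqrt(585).
Square and sum: Σ |<v, e_j>|^2 = 32/13.
Compute ||v||^2 = v·v = 4.
Deficit = 4 − 32/13 = 20/13 ≥ 0, confirming Bessel's inequality. (The deficit equals ||v − Σ <v,e_j> e_j||^2, the squared distance from v to span{e_j}.)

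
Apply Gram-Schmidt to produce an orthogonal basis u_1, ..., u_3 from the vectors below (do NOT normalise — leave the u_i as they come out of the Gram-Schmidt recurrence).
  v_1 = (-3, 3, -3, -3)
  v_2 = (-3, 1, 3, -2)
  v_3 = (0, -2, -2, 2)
Orthogonal basis:
  u_1 = (-3, 3, -3, -3)
  u_2 = (-9/4, 1/4, 15/4, -5/4)
  u_3 = (-136/83, -114/83, -50/83, 72/83)

Apply the Gram-Schmidt recurrence
  u_1 = v_1
  u_i = v_i − Σ_{j<i} ((v_i · u_j) / (u_j · u_j)) · u_j.

Step by step this gives:
  u_1 = (-3, 3, -3, -3)
  u_2 = (-9/4, 1/4, 15/4, -5/4)
  u_3 = (-136/83, -114/83, -50/83, 72/83)

Orthogonality check:
  u_2 · u_1 = 0 (should be 0)
  u_3 · u_1 = 0 (should be 0)
  u_3 · u_2 = 0 (should be 0)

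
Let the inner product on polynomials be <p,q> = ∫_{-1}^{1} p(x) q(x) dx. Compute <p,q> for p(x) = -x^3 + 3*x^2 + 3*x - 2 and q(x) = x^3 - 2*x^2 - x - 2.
<p,q> = 376/105

Expand the product: p(x)·q(x) = -x^6 + 5*x^5 - 2*x^4 - 9*x^3 - 5*x^2 - 4*x + 4.
∫_{-1}^{1} of each monomial x^k gives [2/(k+1) if k even, 0 if k odd]. Integrating term-by-term (or equivalently evaluating the antiderivative F(x) = -x^7/7 + 5*x^6/6 - 2*x^5/5 - 9*x^4/4 - 5*x^3/3 - 2*x^2 + 4*x at the endpoints):
  F(1) − F(−1) = -683/420 − (-729/140) = 376/105.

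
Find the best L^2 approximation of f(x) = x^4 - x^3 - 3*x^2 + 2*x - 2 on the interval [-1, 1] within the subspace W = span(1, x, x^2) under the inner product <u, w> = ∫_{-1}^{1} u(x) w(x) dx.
g(x) = -15*x^2/7 + 7*x/5 - 73/35

The best approximation g ∈ W is the orthogonal projection of f onto W. Writing g = a_0 + a_1 x + a_2 x^2, the coefficients solve the normal equations G · a = b where
  G_{ij} = <φ_i, φ_j> and b_i = <f, φ_i>, with φ_0 = 1, φ_1 = x, φ_2 = x^2.
G =
  [2, 0, 2/3]
  [0, 2/3, 0]
  [2/3, 0, 2/5],
b = (-28/5, 14/15, -236/105).
Solving gives a_0 = -73/35, a_1 = 7/5, a_2 = -15/7, so
  g(x) = -15*x^2/7 + 7*x/5 - 73/35.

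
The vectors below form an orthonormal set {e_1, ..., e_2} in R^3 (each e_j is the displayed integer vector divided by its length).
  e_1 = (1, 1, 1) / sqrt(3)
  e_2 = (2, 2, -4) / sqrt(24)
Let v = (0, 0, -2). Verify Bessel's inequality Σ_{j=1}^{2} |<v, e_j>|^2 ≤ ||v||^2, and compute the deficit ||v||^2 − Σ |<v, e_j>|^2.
Σ |<v, e_j>|^2 = 4; ||v||^2 = 4; deficit = 0

Write each e_j = u_j / sqrt(<u_j, u_j>) where u_j is the displayed integer vector. Then <v, e_j> = <v, u_j> / sqrt(<u_j, u_j>), so |<v, e_j>|^2 = <v, u_j>^2 / <u_j, u_j>.
Coefficients: <v, e_1> = -2/sqrt(3), <v, e_2> = 8/sqrt(24).
Square and sum: Σ |<v, e_j>|^2 = 4.
Compute ||v||^2 = v·v = 4.
Deficit = 4 − 4 = 0 ≥ 0, confirming Bessel's inequality. (The deficit equals ||v − Σ <v,e_j> e_j||^2, the squared distance from v to span{e_j}.)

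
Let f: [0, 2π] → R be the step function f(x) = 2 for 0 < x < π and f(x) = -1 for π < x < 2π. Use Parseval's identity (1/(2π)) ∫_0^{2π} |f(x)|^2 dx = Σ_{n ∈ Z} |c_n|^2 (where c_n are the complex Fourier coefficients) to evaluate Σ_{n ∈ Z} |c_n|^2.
Σ |c_n|^2 = 5/2

Parseval equates the L^2 energy of f (normalised by 1/(2π)) with the ℓ^2 sum of its Fourier coefficients: (1/(2π)) ∫_0^{2π} |f|^2 = Σ |c_n|^2.
Compute the left side: (1/(2π)) [∫_0^π 2^2 dx + ∫_π^{2π} (-1)^2 dx] = (1/(2π)) · (4π + 1π) = (4 + 1)/2 = 5/2.
So Σ_{n ∈ Z} |c_n|^2 = 5/2.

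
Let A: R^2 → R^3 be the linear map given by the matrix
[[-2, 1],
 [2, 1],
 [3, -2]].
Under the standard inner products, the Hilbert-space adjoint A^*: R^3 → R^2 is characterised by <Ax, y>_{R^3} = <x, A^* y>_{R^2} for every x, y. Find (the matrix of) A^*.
A^* = A^T =
[[-2, 2, 3],
 [1, 1, -2]]

For real matrices with standard dot products, the defining identity <Ax, y> = <x, A^* y> gives (Ax)^T y = x^T (A^*) y, i.e. x^T A^T y = x^T (A^*) y. Since this holds for all x, y, we must have A^* = A^T. Therefore
A^* =
[[-2, 2, 3],
 [1, 1, -2]].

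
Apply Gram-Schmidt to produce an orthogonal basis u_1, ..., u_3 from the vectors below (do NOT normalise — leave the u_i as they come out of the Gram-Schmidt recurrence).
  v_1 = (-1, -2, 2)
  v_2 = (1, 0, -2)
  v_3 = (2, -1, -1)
Orthogonal basis:
  u_1 = (-1, -2, 2)
  u_2 = (4/9, -10/9, -8/9)
  u_3 = (6/5, 0, 3/5)

Apply the Gram-Schmidt recurrence
  u_1 = v_1
  u_i = v_i − Σ_{j<i} ((v_i · u_j) / (u_j · u_j)) · u_j.

Step by step this gives:
  u_1 = (-1, -2, 2)
  u_2 = (4/9, -10/9, -8/9)
  u_3 = (6/5, 0, 3/5)

Orthogonality check:
  u_2 · u_1 = 0 (should be 0)
  u_3 · u_1 = 0 (should be 0)
  u_3 · u_2 = 0 (should be 0)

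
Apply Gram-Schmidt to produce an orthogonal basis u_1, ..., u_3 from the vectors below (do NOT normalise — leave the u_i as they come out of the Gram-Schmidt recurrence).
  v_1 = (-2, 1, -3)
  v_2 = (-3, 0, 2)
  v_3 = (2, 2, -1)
Orthogonal basis:
  u_1 = (-2, 1, -3)
  u_2 = (-3, 0, 2)
  u_3 = (27/91, 27/14, 81/182)

Apply the Gram-Schmidt recurrence
  u_1 = v_1
  u_i = v_i − Σ_{j<i} ((v_i · u_j) / (u_j · u_j)) · u_j.

Step by step this gives:
  u_1 = (-2, 1, -3)
  u_2 = (-3, 0, 2)
  u_3 = (27/91, 27/14, 81/182)

Orthogonality check:
  u_2 · u_1 = 0 (should be 0)
  u_3 · u_1 = 0 (should be 0)
  u_3 · u_2 = 0 (should be 0)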